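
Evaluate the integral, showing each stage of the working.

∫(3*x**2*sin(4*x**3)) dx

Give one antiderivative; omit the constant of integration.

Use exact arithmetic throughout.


Step 1. Substitute u = x**3, turning ∫(3*x**2*sin(4*x**3)) dx into ∫(sin(4*u)) du: now ∫(sin(4*u)) du.
Step 2. Evaluate the standard form: now -cos(4*u)/4.
Step 3. Substitute back u = x**3: now -cos(4*x**3)/4.
Answer: -cos(4*x**3)/4.


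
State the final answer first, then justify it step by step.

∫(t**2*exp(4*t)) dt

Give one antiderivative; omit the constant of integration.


The answer is t**2*exp(4*t)/4 - t*exp(4*t)/8 + exp(4*t)/32.
Step 1. Integrate ∫(t**2*exp(4*t)) dt by parts with u = t**2, dv = (exp(4*t)) dt, so v = exp(4*t)/4: now t**2*exp(4*t)/4 + ∫(-t*exp(4*t)/2) dt.
Step 2. Integrate ∫(-t*exp(4*t)/2) dt by parts with u = t, dv = (-exp(4*t)/2) dt, so v = -exp(4*t)/8: now t**2*exp(4*t)/4 - t*exp(4*t)/8 + ∫(exp(4*t)/8) dt.
Step 3. Evaluate the standard form: now t**2*exp(4*t)/4 - t*exp(4*t)/8 + exp(4*t)/32.
Answer: t**2*exp(4*t)/4 - t*exp(4*t)/8 + exp(4*t)/32.


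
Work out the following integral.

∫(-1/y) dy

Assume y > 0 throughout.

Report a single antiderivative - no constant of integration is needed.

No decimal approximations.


Answer: -log(y).


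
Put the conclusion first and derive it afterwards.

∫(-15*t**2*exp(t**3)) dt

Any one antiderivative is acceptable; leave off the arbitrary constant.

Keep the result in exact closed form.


The answer is -5*exp(t**3).
Step 1. Substitute u = t**3, turning ∫(-15*t**2*exp(t**3)) dt into ∫(-5*exp(u)) du: now ∫(-5*exp(u)) du.
Step 2. Evaluate the standard form: now -5*exp(u).
Step 3. Substitute back u = t**3: now -5*exp(t**3).
Answer: -5*exp(t**3).


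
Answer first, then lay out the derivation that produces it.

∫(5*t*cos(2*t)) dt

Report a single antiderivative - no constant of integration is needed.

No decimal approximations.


The answer is 5*t*sin(2*t)/2 + 5*cos(2*t)/4.
Step 1. Integrate ∫(5*t*cos(2*t)) dt by parts with u = t, dv = (5*cos(2*t)) dt, so v = 5*sin(2*t)/2: now 5*t*sin(2*t)/2 + ∫(-5*sin(2*t)/2) dt.
Step 2. Evaluate the standard form: now 5*t*sin(2*t)/2 + 5*cos(2*t)/4.
Answer: 5*t*sin(2*t)/2 + 5*cos(2*t)/4.


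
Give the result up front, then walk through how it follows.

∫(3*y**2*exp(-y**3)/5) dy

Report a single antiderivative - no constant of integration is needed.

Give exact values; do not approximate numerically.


The answer is -exp(-y**3)/5.
Step 1. Substitute u = y**3, turning ∫(3*y**2*exp(-y**3)/5) dy into ∫(exp(-u)/5) du: now ∫(exp(-u)/5) du.
Step 2. Evaluate the standard form: now -exp(-u)/5.
Step 3. Substitute back u = y**3: now -exp(-y**3)/5.
Answer: -exp(-y**3)/5.


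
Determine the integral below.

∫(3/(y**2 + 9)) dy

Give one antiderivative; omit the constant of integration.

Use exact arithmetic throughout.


Answer: atan(y/3).


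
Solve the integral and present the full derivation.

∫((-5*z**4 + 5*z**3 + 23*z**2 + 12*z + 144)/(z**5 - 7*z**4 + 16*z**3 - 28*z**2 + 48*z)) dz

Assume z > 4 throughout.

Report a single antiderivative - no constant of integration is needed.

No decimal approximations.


Step 1. Decompose ∫((-5*z**4 + 5*z**3 + 23*z**2 + 12*z + 144)/(z**5 - 7*z**4 + 16*z**3 - 28*z**2 + 48*z)) dz by partial fractions, (-5*z**4 + 5*z**3 + 23*z**2 + 12*z + 144)/(z**5 - 7*z**4 + 16*z**3 - 28*z**2 + 48*z) = -1/(z**2 + 4) - 3/(z - 3) - 5/(z - 4) + 3/z: now ∫(3/z) dz + ∫(-5/(z - 4)) dz + ∫(-3/(z - 3)) dz + ∫(-1/(z**2 + 4)) dz.
Step 2. Evaluate the standard form [assuming z > 3]: now -3*log(z - 3) + ∫(3/z) dz + ∫(-5/(z - 4)) dz + ∫(-1/(z**2 + 4)) dz.
Step 3. Evaluate the standard form [assuming z > 4]: now -5*log(z - 4) - 3*log(z - 3) + ∫(3/z) dz + ∫(-1/(z**2 + 4)) dz.
Step 4. Evaluate the standard form [assuming z > 0]: now 3*log(z) - 5*log(z - 4) - 3*log(z - 3) + ∫(-1/(z**2 + 4)) dz.
Step 5. Evaluate the standard form: now 3*log(z) - 5*log(z - 4) - 3*log(z - 3) - atan(z/2)/2.
Answer: 3*log(z) - 5*log(z - 4) - 3*log(z - 3) - atan(z/2)/2.


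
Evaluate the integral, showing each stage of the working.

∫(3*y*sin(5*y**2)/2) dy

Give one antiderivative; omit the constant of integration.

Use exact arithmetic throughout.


Step 1. Substitute u = y**2, turning ∫(3*y*sin(5*y**2)/2) dy into ∫(3*sin(5*u)/4) du: now ∫(3*sin(5*u)/4) du.
Step 2. Evaluate the standard form: now -3*cos(5*u)/20.
Step 3. Substitute back u = y**2: now -3*cos(5*y**2)/20.
Answer: -3*cos(5*y**2)/20.


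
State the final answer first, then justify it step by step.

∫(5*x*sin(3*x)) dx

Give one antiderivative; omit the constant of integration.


The answer is -5*x*cos(3*x)/3 + 5*sin(3*x)/9.
Step 1. Integrate ∫(5*x*sin(3*x)) dx by parts with u = x, dv = (5*sin(3*x)) dx, so v = -5*cos(3*x)/3: now -5*x*cos(3*x)/3 + ∫(5*cos(3*x)/3) dx.
Step 2. Evaluate the standard form: now -5*x*cos(3*x)/3 + 5*sin(3*x)/9.
Answer: -5*x*cos(3*x)/3 + 5*sin(3*x)/9.


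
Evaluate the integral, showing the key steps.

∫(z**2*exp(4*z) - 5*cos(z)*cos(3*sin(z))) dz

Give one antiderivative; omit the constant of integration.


Step 1. Rewrite: now ∫(z**2*exp(4*z)) dz + ∫(-5*cos(z)*cos(3*sin(z))) dz.
Step 2. Integrate ∫(z**2*exp(4*z)) dz by parts with u = z**2, dv = (exp(4*z)) dz, so v = exp(4*z)/4: now z**2*exp(4*z)/4 + ∫(-z*exp(4*z)/2) dz + ∫(-5*cos(z)*cos(3*sin(z))) dz.
Step 3. Integrate ∫(-z*exp(4*z)/2) dz by parts with u = z, dv = (-exp(4*z)/2) dz, so v = -exp(4*z)/8: now z**2*exp(4*z)/4 - z*exp(4*z)/8 + ∫(-5*cos(z)*cos(3*sin(z))) dz + ∫(exp(4*z)/8) dz.
Step 4. Evaluate the standard form: now z**2*exp(4*z)/4 - z*exp(4*z)/8 + exp(4*z)/32 + ∫(-5*cos(z)*cos(3*sin(z))) dz.
Step 5. Substitute u = sin(z), turning ∫(-5*cos(z)*cos(3*sin(z))) dz into ∫(-5*cos(3*u)) du: now z**2*exp(4*z)/4 - z*exp(4*z)/8 + exp(4*z)/32 + ∫(-5*cos(3*u)) du.
Step 6. Evaluate the standard form: now z**2*exp(4*z)/4 - z*exp(4*z)/8 + exp(4*z)/32 - 5*sin(3*u)/3.
Step 7. Substitute back u = sin(z): now z**2*exp(4*z)/4 - z*exp(4*z)/8 + exp(4*z)/32 - 5*sin(3*sin(z))/3.
Answer: z**2*exp(4*z)/4 - z*exp(4*z)/8 + exp(4*z)/32 - 5*sin(3*sin(z))/3.


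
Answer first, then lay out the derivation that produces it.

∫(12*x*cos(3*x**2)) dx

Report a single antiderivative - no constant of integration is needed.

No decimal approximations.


The answer is 2*sin(3*x**2).
Step 1. Substitute u = x**2, turning ∫(12*x*cos(3*x**2)) dx into ∫(6*cos(3*u)) du: now ∫(6*cos(3*u)) du.
Step 2. Evaluate the standard form: now 2*sin(3*u).
Step 3. Substitute back u = x**2: now 2*sin(3*x**2).
Answer: 2*sin(3*x**2).


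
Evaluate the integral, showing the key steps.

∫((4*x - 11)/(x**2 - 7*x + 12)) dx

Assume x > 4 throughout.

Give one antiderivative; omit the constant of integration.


Step 1. Decompose ∫((4*x - 11)/(x**2 - 7*x + 12)) dx by partial fractions, (4*x - 11)/(x**2 - 7*x + 12) = -1/(x - 3) + 5/(x - 4): now ∫(5/(x - 4)) dx + ∫(-1/(x - 3)) dx.
Step 2. Evaluate the standard form [assuming x > 3]: now -log(x - 3) + ∫(5/(x - 4)) dx.
Step 3. Evaluate the standard form [assuming x > 4]: now 5*log(x - 4) - log(x - 3).
Answer: 5*log(x - 4) - log(x - 3).


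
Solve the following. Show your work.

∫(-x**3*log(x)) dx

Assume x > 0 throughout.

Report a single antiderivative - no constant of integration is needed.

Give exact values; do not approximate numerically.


Step 1. Integrate ∫(-x**3*log(x)) dx by parts with u = log(x), dv = (-x**3) dx, so v = -x**4/4 [assuming x > 0]: now -x**4*log(x)/4 + ∫(x**3/4) dx.
Step 2. Evaluate the standard form: now -x**4*log(x)/4 + x**4/16.
Answer: -x**4*log(x)/4 + x**4/16.


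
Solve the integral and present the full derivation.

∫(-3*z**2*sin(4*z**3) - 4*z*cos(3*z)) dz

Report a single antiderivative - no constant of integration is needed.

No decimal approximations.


Step 1. Rewrite: now ∫(-4*z*cos(3*z)) dz + ∫(-3*z**2*sin(4*z**3)) dz.
Step 2. Integrate ∫(-4*z*cos(3*z)) dz by parts with u = z, dv = (-4*cos(3*z)) dz, so v = -4*sin(3*z)/3: now -4*z*sin(3*z)/3 + ∫(-3*z**2*sin(4*z**3)) dz + ∫(4*sin(3*z)/3) dz.
Step 3. Evaluate the standard form: now -4*z*sin(3*z)/3 - 4*cos(3*z)/9 + ∫(-3*z**2*sin(4*z**3)) dz.
Step 4. Substitute u = z**3, turning ∫(-3*z**2*sin(4*z**3)) dz into ∫(-sin(4*u)) du: now -4*z*sin(3*z)/3 - 4*cos(3*z)/9 + ∫(-sin(4*u)) du.
Step 5. Evaluate the standard form: now -4*z*sin(3*z)/3 + cos(4*u)/4 - 4*cos(3*z)/9.
Step 6. Substitute back u = z**3: now -4*z*sin(3*z)/3 - 4*cos(3*z)/9 + cos(4*z**3)/4.
Answer: -4*z*sin(3*z)/3 - 4*cos(3*z)/9 + cos(4*z**3)/4.


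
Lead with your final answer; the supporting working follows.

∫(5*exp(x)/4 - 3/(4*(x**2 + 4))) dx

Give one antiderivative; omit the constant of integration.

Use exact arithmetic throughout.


The answer is 5*exp(x)/4 - 3*atan(x/2)/8.
Step 1. Rewrite: now ∫(-3/(4*(x**2 + 4))) dx + ∫(5*exp(x)/4) dx.
Step 2. Evaluate the standard form: now -3*atan(x/2)/8 + ∫(5*exp(x)/4) dx.
Step 3. Evaluate the standard form: now 5*exp(x)/4 - 3*atan(x/2)/8.
Answer: 5*exp(x)/4 - 3*atan(x/2)/8.


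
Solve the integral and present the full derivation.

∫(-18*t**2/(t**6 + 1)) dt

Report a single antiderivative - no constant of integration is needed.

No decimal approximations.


Step 1. Substitute u = t**3, turning ∫(-18*t**2/(t**6 + 1)) dt into ∫(-6/(u**2 + 1)) du: now ∫(-6/(u**2 + 1)) du.
Step 2. Evaluate the standard form: now -6*atan(u).
Step 3. Substitute back u = t**3: now -6*atan(t**3).
Answer: -6*atan(t**3).


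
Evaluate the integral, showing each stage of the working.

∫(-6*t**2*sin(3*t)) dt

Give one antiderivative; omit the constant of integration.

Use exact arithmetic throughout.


Step 1. Integrate ∫(-6*t**2*sin(3*t)) dt by parts with u = t**2, dv = (-6*sin(3*t)) dt, so v = 2*cos(3*t): now 2*t**2*cos(3*t) + ∫(-4*t*cos(3*t)) dt.
Step 2. Integrate ∫(-4*t*cos(3*t)) dt by parts with u = t, dv = (-4*cos(3*t)) dt, so v = -4*sin(3*t)/3: now 2*t**2*cos(3*t) - 4*t*sin(3*t)/3 + ∫(4*sin(3*t)/3) dt.
Step 3. Evaluate the standard form: now 2*t**2*cos(3*t) - 4*t*sin(3*t)/3 - 4*cos(3*t)/9.
Answer: 2*t**2*cos(3*t) - 4*t*sin(3*t)/3 - 4*cos(3*t)/9.


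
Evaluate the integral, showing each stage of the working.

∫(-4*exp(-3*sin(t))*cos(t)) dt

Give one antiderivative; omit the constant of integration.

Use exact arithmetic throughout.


Step 1. Substitute u = sin(t), turning ∫(-4*exp(-3*sin(t))*cos(t)) dt into ∫(-4*exp(-3*u)) du: now ∫(-4*exp(-3*u)) du.
Step 2. Evaluate the standard form: now 4*exp(-3*u)/3.
Step 3. Substitute back u = sin(t): now 4*exp(-3*sin(t))/3.
Answer: 4*exp(-3*sin(t))/3.


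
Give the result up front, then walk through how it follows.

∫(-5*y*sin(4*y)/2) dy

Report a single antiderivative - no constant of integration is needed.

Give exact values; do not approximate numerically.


The answer is 5*y*cos(4*y)/8 - 5*sin(4*y)/32.
Step 1. Integrate ∫(-5*y*sin(4*y)/2) dy by parts with u = y, dv = (-5*sin(4*y)/2) dy, so v = 5*cos(4*y)/8: now 5*y*cos(4*y)/8 + ∫(-5*cos(4*y)/8) dy.
Step 2. Evaluate the standard form: now 5*y*cos(4*y)/8 - 5*sin(4*y)/32.
Answer: 5*y*cos(4*y)/8 - 5*sin(4*y)/32.


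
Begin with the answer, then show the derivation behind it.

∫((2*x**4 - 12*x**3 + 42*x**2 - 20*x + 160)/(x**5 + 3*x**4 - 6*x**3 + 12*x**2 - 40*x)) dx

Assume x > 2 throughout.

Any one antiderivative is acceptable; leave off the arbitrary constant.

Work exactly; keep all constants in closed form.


The answer is -4*log(x) + 2*log(x - 2) + 4*log(x + 5) - atan(x/2).
Step 1. Decompose ∫((2*x**4 - 12*x**3 + 42*x**2 - 20*x + 160)/(x**5 + 3*x**4 - 6*x**3 + 12*x**2 - 40*x)) dx by partial fractions, (2*x**4 - 12*x**3 + 42*x**2 - 20*x + 160)/(x**5 + 3*x**4 - 6*x**3 + 12*x**2 - 40*x) = -2/(x**2 + 4) + 4/(x + 5) + 2/(x - 2) - 4/x: now ∫(-4/x) dx + ∫(2/(x - 2)) dx + ∫(4/(x + 5)) dx + ∫(-2/(x**2 + 4)) dx.
Step 2. Evaluate the standard form [assuming x > 2]: now 2*log(x - 2) + ∫(-4/x) dx + ∫(4/(x + 5)) dx + ∫(-2/(x**2 + 4)) dx.
Step 3. Evaluate the standard form [assuming x > -5]: now 2*log(x - 2) + 4*log(x + 5) + ∫(-4/x) dx + ∫(-2/(x**2 + 4)) dx.
Step 4. Evaluate the standard form [assuming x > 0]: now -4*log(x) + 2*log(x - 2) + 4*log(x + 5) + ∫(-2/(x**2 + 4)) dx.
Step 5. Evaluate the standard form: now -4*log(x) + 2*log(x - 2) + 4*log(x + 5) - atan(x/2).
Answer: -4*log(x) + 2*log(x - 2) + 4*log(x + 5) - atan(x/2).


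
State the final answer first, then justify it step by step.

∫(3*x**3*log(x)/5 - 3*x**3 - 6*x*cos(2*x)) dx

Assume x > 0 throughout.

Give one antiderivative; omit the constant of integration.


The answer is 3*x**4*log(x)/20 - 63*x**4/80 - 3*x*sin(2*x) - 3*cos(2*x)/2.
Step 1. Rewrite: now ∫(-3*x**3) dx + ∫(-6*x*cos(2*x)) dx + ∫(3*x**3*log(x)/5) dx.
Step 2. Evaluate the standard form: now -3*x**4/4 + ∫(-6*x*cos(2*x)) dx + ∫(3*x**3*log(x)/5) dx.
Step 3. Integrate ∫(-6*x*cos(2*x)) dx by parts with u = x, dv = (-6*cos(2*x)) dx, so v = -3*sin(2*x): now -3*x**4/4 - 3*x*sin(2*x) + ∫(3*x**3*log(x)/5) dx + ∫(3*sin(2*x)) dx.
Step 4. Evaluate the standard form: now -3*x**4/4 - 3*x*sin(2*x) - 3*cos(2*x)/2 + ∫(3*x**3*log(x)/5) dx.
Step 5. Integrate ∫(3*x**3*log(x)/5) dx by parts with u = log(x), dv = (3*x**3/5) dx, so v = 3*x**4/20 [assuming x > 0]: now 3*x**4*log(x)/20 - 3*x**4/4 - 3*x*sin(2*x) - 3*cos(2*x)/2 + ∫(-3*x**3/20) dx.
Step 6. Evaluate the standard form: now 3*x**4*log(x)/20 - 63*x**4/80 - 3*x*sin(2*x) - 3*cos(2*x)/2.
Answer: 3*x**4*log(x)/20 - 63*x**4/80 - 3*x*sin(2*x) - 3*cos(2*x)/2.


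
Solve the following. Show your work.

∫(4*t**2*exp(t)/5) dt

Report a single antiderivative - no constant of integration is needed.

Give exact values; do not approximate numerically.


Step 1. Integrate ∫(4*t**2*exp(t)/5) dt by parts with u = t**2, dv = (4*exp(t)/5) dt, so v = 4*exp(t)/5: now 4*t**2*exp(t)/5 + ∫(-8*t*exp(t)/5) dt.
Step 2. Integrate ∫(-8*t*exp(t)/5) dt by parts with u = t, dv = (-8*exp(t)/5) dt, so v = -8*exp(t)/5: now 4*t**2*exp(t)/5 - 8*t*exp(t)/5 + ∫(8*exp(t)/5) dt.
Step 3. Evaluate the standard form: now 4*t**2*exp(t)/5 - 8*t*exp(t)/5 + 8*exp(t)/5.
Answer: 4*t**2*exp(t)/5 - 8*t*exp(t)/5 + 8*exp(t)/5.


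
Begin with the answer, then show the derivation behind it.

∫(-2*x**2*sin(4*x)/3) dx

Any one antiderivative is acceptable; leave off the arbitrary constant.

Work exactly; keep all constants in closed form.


The answer is x**2*cos(4*x)/6 - x*sin(4*x)/12 - cos(4*x)/48.
Step 1. Integrate ∫(-2*x**2*sin(4*x)/3) dx by parts with u = x**2, dv = (-2*sin(4*x)/3) dx, so v = cos(4*x)/6: now x**2*cos(4*x)/6 + ∫(-x*cos(4*x)/3) dx.
Step 2. Integrate ∫(-x*cos(4*x)/3) dx by parts with u = x, dv = (-cos(4*x)/3) dx, so v = -sin(4*x)/12: now x**2*cos(4*x)/6 - x*sin(4*x)/12 + ∫(sin(4*x)/12) dx.
Step 3. Evaluate the standard form: now x**2*cos(4*x)/6 - x*sin(4*x)/12 - cos(4*x)/48.
Answer: x**2*cos(4*x)/6 - x*sin(4*x)/12 - cos(4*x)/48.


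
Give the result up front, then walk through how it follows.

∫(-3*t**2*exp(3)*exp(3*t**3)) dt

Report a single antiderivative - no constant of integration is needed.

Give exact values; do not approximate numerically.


The answer is -exp(3*t**3 + 3)/3.
Step 1. Substitute u = t**3 + 1, turning ∫(-3*t**2*exp(3)*exp(3*t**3)) dt into ∫(-exp(3*u)) du: now ∫(-exp(3*u)) du.
Step 2. Evaluate the standard form: now -exp(3*u)/3.
Step 3. Substitute back u = t**3 + 1: now -exp(3*t**3 + 3)/3.
Answer: -exp(3*t**3 + 3)/3.


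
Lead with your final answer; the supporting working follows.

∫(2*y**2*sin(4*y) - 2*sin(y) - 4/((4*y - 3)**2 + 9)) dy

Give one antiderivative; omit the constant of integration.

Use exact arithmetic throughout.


The answer is -y**2*cos(4*y)/2 + y*sin(4*y)/4 + 2*cos(y) + cos(4*y)/16 - atan(4*y/3 - 1)/3.
Step 1. Rewrite: now ∫(2*y**2*sin(4*y)) dy + ∫(-4/((4*y - 3)**2 + 9)) dy + ∫(-2*sin(y)) dy.
Step 2. Substitute u = 4*y - 3, turning ∫(-4/((4*y - 3)**2 + 9)) dy into ∫(-1/(u**2 + 9)) du: now ∫(2*y**2*sin(4*y)) dy + ∫(-1/(u**2 + 9)) du + ∫(-2*sin(y)) dy.
Step 3. Evaluate the standard form: now -atan(u/3)/3 + ∫(2*y**2*sin(4*y)) dy + ∫(-2*sin(y)) dy.
Step 4. Substitute back u = 4*y - 3: now -atan(4*y/3 - 1)/3 + ∫(2*y**2*sin(4*y)) dy + ∫(-2*sin(y)) dy.
Step 5. Integrate ∫(2*y**2*sin(4*y)) dy by parts with u = y**2, dv = (2*sin(4*y)) dy, so v = -cos(4*y)/2: now -y**2*cos(4*y)/2 - atan(4*y/3 - 1)/3 + ∫(y*cos(4*y)) dy + ∫(-2*sin(y)) dy.
Step 6. Integrate ∫(y*cos(4*y)) dy by parts with u = y, dv = (cos(4*y)) dy, so v = sin(4*y)/4: now -y**2*cos(4*y)/2 + y*sin(4*y)/4 - atan(4*y/3 - 1)/3 + ∫(-2*sin(y)) dy + ∫(-sin(4*y)/4) dy.
Step 7. Evaluate the standard form: now -y**2*cos(4*y)/2 + y*sin(4*y)/4 + cos(4*y)/16 - atan(4*y/3 - 1)/3 + ∫(-2*sin(y)) dy.
Step 8. Evaluate the standard form: now -y**2*cos(4*y)/2 + y*sin(4*y)/4 + 2*cos(y) + cos(4*y)/16 - atan(4*y/3 - 1)/3.
Answer: -y**2*cos(4*y)/2 + y*sin(4*y)/4 + 2*cos(y) + cos(4*y)/16 - atan(4*y/3 - 1)/3.


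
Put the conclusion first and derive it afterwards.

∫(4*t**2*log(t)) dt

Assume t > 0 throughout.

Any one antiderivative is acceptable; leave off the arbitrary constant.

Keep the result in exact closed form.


The answer is 4*t**3*log(t)/3 - 4*t**3/9.
Step 1. Integrate ∫(4*t**2*log(t)) dt by parts with u = log(t), dv = (4*t**2) dt, so v = 4*t**3/3 [assuming t > 0]: now 4*t**3*log(t)/3 + ∫(-4*t**2/3) dt.
Step 2. Evaluate the standard form: now 4*t**3*log(t)/3 - 4*t**3/9.
Answer: 4*t**3*log(t)/3 - 4*t**3/9.


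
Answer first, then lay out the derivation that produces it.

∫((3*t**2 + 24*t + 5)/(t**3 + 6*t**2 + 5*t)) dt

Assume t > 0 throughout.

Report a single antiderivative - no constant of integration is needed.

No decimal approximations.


The answer is log(t) + 4*log(t + 1) - 2*log(t + 5).
Step 1. Decompose ∫((3*t**2 + 24*t + 5)/(t**3 + 6*t**2 + 5*t)) dt by partial fractions, (3*t**2 + 24*t + 5)/(t**3 + 6*t**2 + 5*t) = -2/(t + 5) + 4/(t + 1) + 1/t: now ∫(1/t) dt + ∫(4/(t + 1)) dt + ∫(-2/(t + 5)) dt.
Step 2. Evaluate the standard form [assuming t > -5]: now -2*log(t + 5) + ∫(1/t) dt + ∫(4/(t + 1)) dt.
Step 3. Evaluate the standard form [assuming t > 0]: now log(t) - 2*log(t + 5) + ∫(4/(t + 1)) dt.
Step 4. Evaluate the standard form [assuming t > -1]: now log(t) + 4*log(t + 1) - 2*log(t + 5).
Answer: log(t) + 4*log(t + 1) - 2*log(t + 5).


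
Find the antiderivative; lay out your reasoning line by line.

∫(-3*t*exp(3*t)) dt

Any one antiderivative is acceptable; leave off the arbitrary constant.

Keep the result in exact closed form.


Step 1. Integrate ∫(-3*t*exp(3*t)) dt by parts with u = t, dv = (-3*exp(3*t)) dt, so v = -exp(3*t): now -t*exp(3*t) + ∫(exp(3*t)) dt.
Step 2. Evaluate the standard form: now -t*exp(3*t) + exp(3*t)/3.
Answer: -t*exp(3*t) + exp(3*t)/3.


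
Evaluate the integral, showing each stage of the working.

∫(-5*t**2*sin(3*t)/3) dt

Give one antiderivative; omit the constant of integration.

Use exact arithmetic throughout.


Step 1. Integrate ∫(-5*t**2*sin(3*t)/3) dt by parts with u = t**2, dv = (-5*sin(3*t)/3) dt, so v = 5*cos(3*t)/9: now 5*t**2*cos(3*t)/9 + ∫(-10*t*cos(3*t)/9) dt.
Step 2. Integrate ∫(-10*t*cos(3*t)/9) dt by parts with u = t, dv = (-10*cos(3*t)/9) dt, so v = -10*sin(3*t)/27: now 5*t**2*cos(3*t)/9 - 10*t*sin(3*t)/27 + ∫(10*sin(3*t)/27) dt.
Step 3. Evaluate the standard form: now 5*t**2*cos(3*t)/9 - 10*t*sin(3*t)/27 - 10*cos(3*t)/81.
Answer: 5*t**2*cos(3*t)/9 - 10*t*sin(3*t)/27 - 10*cos(3*t)/81.


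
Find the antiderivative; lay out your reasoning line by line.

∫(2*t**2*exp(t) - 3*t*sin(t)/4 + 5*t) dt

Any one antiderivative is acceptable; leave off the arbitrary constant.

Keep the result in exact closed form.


Step 1. Rewrite: now ∫(5*t) dt + ∫(-3*t*sin(t)/4) dt + ∫(2*t**2*exp(t)) dt.
Step 2. Evaluate the standard form: now 5*t**2/2 + ∫(-3*t*sin(t)/4) dt + ∫(2*t**2*exp(t)) dt.
Step 3. Integrate ∫(-3*t*sin(t)/4) dt by parts with u = t, dv = (-3*sin(t)/4) dt, so v = 3*cos(t)/4: now 5*t**2/2 + 3*t*cos(t)/4 + ∫(2*t**2*exp(t)) dt + ∫(-3*cos(t)/4) dt.
Step 4. Evaluate the standard form: now 5*t**2/2 + 3*t*cos(t)/4 - 3*sin(t)/4 + ∫(2*t**2*exp(t)) dt.
Step 5. Integrate ∫(2*t**2*exp(t)) dt by parts with u = t**2, dv = (2*exp(t)) dt, so v = 2*exp(t): now 2*t**2*exp(t) + 5*t**2/2 + 3*t*cos(t)/4 - 3*sin(t)/4 + ∫(-4*t*exp(t)) dt.
Step 6. Integrate ∫(-4*t*exp(t)) dt by parts with u = t, dv = (-4*exp(t)) dt, so v = -4*exp(t): now 2*t**2*exp(t) + 5*t**2/2 - 4*t*exp(t) + 3*t*cos(t)/4 - 3*sin(t)/4 + ∫(4*exp(t)) dt.
Step 7. Evaluate the standard form: now 2*t**2*exp(t) + 5*t**2/2 - 4*t*exp(t) + 3*t*cos(t)/4 + 4*exp(t) - 3*sin(t)/4.
Answer: 2*t**2*exp(t) + 5*t**2/2 - 4*t*exp(t) + 3*t*cos(t)/4 + 4*exp(t) - 3*sin(t)/4.


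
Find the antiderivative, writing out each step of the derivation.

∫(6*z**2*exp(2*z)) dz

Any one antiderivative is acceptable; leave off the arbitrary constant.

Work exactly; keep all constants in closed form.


Step 1. Integrate ∫(6*z**2*exp(2*z)) dz by parts with u = z**2, dv = (6*exp(2*z)) dz, so v = 3*exp(2*z): now 3*z**2*exp(2*z) + ∫(-6*z*exp(2*z)) dz.
Step 2. Integrate ∫(-6*z*exp(2*z)) dz by parts with u = z, dv = (-6*exp(2*z)) dz, so v = -3*exp(2*z): now 3*z**2*exp(2*z) - 3*z*exp(2*z) + ∫(3*exp(2*z)) dz.
Step 3. Evaluate the standard form: now 3*z**2*exp(2*z) - 3*z*exp(2*z) + 3*exp(2*z)/2.
Answer: 3*z**2*exp(2*z) - 3*z*exp(2*z) + 3*exp(2*z)/2.


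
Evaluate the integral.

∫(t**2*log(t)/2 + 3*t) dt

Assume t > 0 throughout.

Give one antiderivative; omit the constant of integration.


Answer: t**3*log(t)/6 - t**3/18 + 3*t**2/2.


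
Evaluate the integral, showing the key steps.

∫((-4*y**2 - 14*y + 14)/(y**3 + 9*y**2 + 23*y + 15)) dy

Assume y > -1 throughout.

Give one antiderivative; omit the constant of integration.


Step 1. Decompose ∫((-4*y**2 - 14*y + 14)/(y**3 + 9*y**2 + 23*y + 15)) dy by partial fractions, (-4*y**2 - 14*y + 14)/(y**3 + 9*y**2 + 23*y + 15) = -2/(y + 5) - 5/(y + 3) + 3/(y + 1): now ∫(3/(y + 1)) dy + ∫(-5/(y + 3)) dy + ∫(-2/(y + 5)) dy.
Step 2. Evaluate the standard form [assuming y > -5]: now -2*log(y + 5) + ∫(3/(y + 1)) dy + ∫(-5/(y + 3)) dy.
Step 3. Evaluate the standard form [assuming y > -3]: now -5*log(y + 3) - 2*log(y + 5) + ∫(3/(y + 1)) dy.
Step 4. Evaluate the standard form [assuming y > -1]: now 3*log(y + 1) - 5*log(y + 3) - 2*log(y + 5).
Answer: 3*log(y + 1) - 5*log(y + 3) - 2*log(y + 5).


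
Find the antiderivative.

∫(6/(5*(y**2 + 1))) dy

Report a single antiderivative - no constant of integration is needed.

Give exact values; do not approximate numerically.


Answer: 6*atan(y)/5.


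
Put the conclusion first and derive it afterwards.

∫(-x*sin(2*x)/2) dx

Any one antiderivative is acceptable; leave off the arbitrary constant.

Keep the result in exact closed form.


The answer is x*cos(2*x)/4 - sin(2*x)/8.
Step 1. Integrate ∫(-x*sin(2*x)/2) dx by parts with u = x, dv = (-sin(2*x)/2) dx, so v = cos(2*x)/4: now x*cos(2*x)/4 + ∫(-cos(2*x)/4) dx.
Step 2. Evaluate the standard form: now x*cos(2*x)/4 - sin(2*x)/8.
Answer: x*cos(2*x)/4 - sin(2*x)/8.


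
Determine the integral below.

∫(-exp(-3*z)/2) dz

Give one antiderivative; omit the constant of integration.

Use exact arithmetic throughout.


Answer: exp(-3*z)/6.


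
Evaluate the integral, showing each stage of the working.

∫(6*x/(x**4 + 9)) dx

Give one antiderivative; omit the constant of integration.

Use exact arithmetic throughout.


Step 1. Substitute u = x**2, turning ∫(6*x/(x**4 + 9)) dx into ∫(3/(u**2 + 9)) du: now ∫(3/(u**2 + 9)) du.
Step 2. Evaluate the standard form: now atan(u/3).
Step 3. Substitute back u = x**2: now atan(x**2/3).
Answer: atan(x**2/3).


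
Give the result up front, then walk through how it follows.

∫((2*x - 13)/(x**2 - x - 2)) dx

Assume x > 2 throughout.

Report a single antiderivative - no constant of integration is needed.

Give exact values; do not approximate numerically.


The answer is -3*log(x - 2) + 5*log(x + 1).
Step 1. Decompose ∫((2*x - 13)/(x**2 - x - 2)) dx by partial fractions, (2*x - 13)/(x**2 - x - 2) = 5/(x + 1) - 3/(x - 2): now ∫(-3/(x - 2)) dx + ∫(5/(x + 1)) dx.
Step 2. Evaluate the standard form [assuming x > -1]: now 5*log(x + 1) + ∫(-3/(x - 2)) dx.
Step 3. Evaluate the standard form [assuming x > 2]: now -3*log(x - 2) + 5*log(x + 1).
Answer: -3*log(x - 2) + 5*log(x + 1).


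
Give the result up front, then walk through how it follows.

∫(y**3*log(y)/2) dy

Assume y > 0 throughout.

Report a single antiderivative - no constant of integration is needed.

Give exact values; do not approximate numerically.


The answer is y**4*log(y)/8 - y**4/32.
Step 1. Integrate ∫(y**3*log(y)/2) dy by parts with u = log(y), dv = (y**3/2) dy, so v = y**4/8 [assuming y > 0]: now y**4*log(y)/8 + ∫(-y**3/8) dy.
Step 2. Evaluate the standard form: now y**4*log(y)/8 - y**4/32.
Answer: y**4*log(y)/8 - y**4/32.


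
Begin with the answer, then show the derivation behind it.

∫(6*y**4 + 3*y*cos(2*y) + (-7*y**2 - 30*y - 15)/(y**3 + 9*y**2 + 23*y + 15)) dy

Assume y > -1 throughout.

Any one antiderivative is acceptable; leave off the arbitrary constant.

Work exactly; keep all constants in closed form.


The answer is 6*y**5/5 + 3*y*sin(2*y)/2 + log(y + 1) - 3*log(y + 3) - 5*log(y + 5) + 3*cos(2*y)/4.
Step 1. Rewrite: now ∫(6*y**4) dy + ∫(3*y*cos(2*y)) dy + ∫((-7*y**2 - 30*y - 15)/(y**3 + 9*y**2 + 23*y + 15)) dy.
Step 2. Evaluate the standard form: now 6*y**5/5 + ∫(3*y*cos(2*y)) dy + ∫((-7*y**2 - 30*y - 15)/(y**3 + 9*y**2 + 23*y + 15)) dy.
Step 3. Integrate ∫(3*y*cos(2*y)) dy by parts with u = y, dv = (3*cos(2*y)) dy, so v = 3*sin(2*y)/2: now 6*y**5/5 + 3*y*sin(2*y)/2 + ∫((-7*y**2 - 30*y - 15)/(y**3 + 9*y**2 + 23*y + 15)) dy + ∫(-3*sin(2*y)/2) dy.
Step 4. Evaluate the standard form: now 6*y**5/5 + 3*y*sin(2*y)/2 + 3*cos(2*y)/4 + ∫((-7*y**2 - 30*y - 15)/(y**3 + 9*y**2 + 23*y + 15)) dy.
Step 5. Decompose ∫((-7*y**2 - 30*y - 15)/(y**3 + 9*y**2 + 23*y + 15)) dy by partial fractions, (-7*y**2 - 30*y - 15)/(y**3 + 9*y**2 + 23*y + 15) = -5/(y + 5) - 3/(y + 3) + 1/(y + 1): now 6*y**5/5 + 3*y*sin(2*y)/2 + 3*cos(2*y)/4 + ∫(1/(y + 1)) dy + ∫(-3/(y + 3)) dy + ∫(-5/(y + 5)) dy.
Step 6. Evaluate the standard form [assuming y > -1]: now 6*y**5/5 + 3*y*sin(2*y)/2 + log(y + 1) + 3*cos(2*y)/4 + ∫(-3/(y + 3)) dy + ∫(-5/(y + 5)) dy.
Step 7. Evaluate the standard form [assuming y > -3]: now 6*y**5/5 + 3*y*sin(2*y)/2 + log(y + 1) - 3*log(y + 3) + 3*cos(2*y)/4 + ∫(-5/(y + 5)) dy.
Step 8. Evaluate the standard form [assuming y > -5]: now 6*y**5/5 + 3*y*sin(2*y)/2 + log(y + 1) - 3*log(y + 3) - 5*log(y + 5) + 3*cos(2*y)/4.
Answer: 6*y**5/5 + 3*y*sin(2*y)/2 + log(y + 1) - 3*log(y + 3) - 5*log(y + 5) + 3*cos(2*y)/4.


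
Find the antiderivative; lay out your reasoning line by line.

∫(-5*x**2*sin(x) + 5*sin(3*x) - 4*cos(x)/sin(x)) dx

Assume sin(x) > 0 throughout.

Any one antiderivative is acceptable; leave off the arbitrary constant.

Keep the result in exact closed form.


Step 1. Rewrite: now ∫(-5*x**2*sin(x)) dx + ∫(-4*cos(x)/sin(x)) dx + ∫(5*sin(3*x)) dx.
Step 2. Integrate ∫(-5*x**2*sin(x)) dx by parts with u = x**2, dv = (-5*sin(x)) dx, so v = 5*cos(x): now 5*x**2*cos(x) + ∫(-10*x*cos(x)) dx + ∫(-4*cos(x)/sin(x)) dx + ∫(5*sin(3*x)) dx.
Step 3. Integrate ∫(-10*x*cos(x)) dx by parts with u = x, dv = (-10*cos(x)) dx, so v = -10*sin(x): now 5*x**2*cos(x) - 10*x*sin(x) + ∫(-4*cos(x)/sin(x)) dx + ∫(10*sin(x)) dx + ∫(5*sin(3*x)) dx.
Step 4. Evaluate the standard form: now 5*x**2*cos(x) - 10*x*sin(x) - 10*cos(x) + ∫(-4*cos(x)/sin(x)) dx + ∫(5*sin(3*x)) dx.
Step 5. Substitute u = sin(x), turning ∫(-4*cos(x)/sin(x)) dx into ∫(-4/u) du: now 5*x**2*cos(x) - 10*x*sin(x) - 10*cos(x) + ∫(-4/u) du + ∫(5*sin(3*x)) dx.
Step 6. Evaluate the standard form [assuming u > 0]: now 5*x**2*cos(x) - 10*x*sin(x) - 4*log(u) - 10*cos(x) + ∫(5*sin(3*x)) dx.
Step 7. Substitute back u = sin(x): now 5*x**2*cos(x) - 10*x*sin(x) - 4*log(sin(x)) - 10*cos(x) + ∫(5*sin(3*x)) dx.
Step 8. Evaluate the standard form: now 5*x**2*cos(x) - 10*x*sin(x) - 4*log(sin(x)) - 10*cos(x) - 5*cos(3*x)/3.
Answer: 5*x**2*cos(x) - 10*x*sin(x) - 4*log(sin(x)) - 10*cos(x) - 5*cos(3*x)/3.


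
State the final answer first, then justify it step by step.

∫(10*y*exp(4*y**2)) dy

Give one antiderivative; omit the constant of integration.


The answer is 5*exp(4*y**2)/4.
Step 1. Substitute u = y**2, turning ∫(10*y*exp(4*y**2)) dy into ∫(5*exp(4*u)) du: now ∫(5*exp(4*u)) du.
Step 2. Evaluate the standard form: now 5*exp(4*u)/4.
Step 3. Substitute back u = y**2: now 5*exp(4*y**2)/4.
Answer: 5*exp(4*y**2)/4.


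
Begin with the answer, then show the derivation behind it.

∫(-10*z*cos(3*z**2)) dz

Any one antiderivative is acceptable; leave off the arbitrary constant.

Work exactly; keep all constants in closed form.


The answer is -5*sin(3*z**2)/3.
Step 1. Substitute u = z**2, turning ∫(-10*z*cos(3*z**2)) dz into ∫(-5*cos(3*u)) du: now ∫(-5*cos(3*u)) du.
Step 2. Evaluate the standard form: now -5*sin(3*u)/3.
Step 3. Substitute back u = z**2: now -5*sin(3*z**2)/3.
Answer: -5*sin(3*z**2)/3.


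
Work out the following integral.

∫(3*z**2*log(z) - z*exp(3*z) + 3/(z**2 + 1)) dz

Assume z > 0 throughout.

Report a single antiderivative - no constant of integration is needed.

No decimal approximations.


Answer: z**3*log(z) - z**3/3 - z*exp(3*z)/3 + exp(3*z)/9 + 3*atan(z).


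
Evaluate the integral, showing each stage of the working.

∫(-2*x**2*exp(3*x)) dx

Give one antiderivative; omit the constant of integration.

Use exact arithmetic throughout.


Step 1. Integrate ∫(-2*x**2*exp(3*x)) dx by parts with u = x**2, dv = (-2*exp(3*x)) dx, so v = -2*exp(3*x)/3: now -2*x**2*exp(3*x)/3 + ∫(4*x*exp(3*x)/3) dx.
Step 2. Integrate ∫(4*x*exp(3*x)/3) dx by parts with u = x, dv = (4*exp(3*x)/3) dx, so v = 4*exp(3*x)/9: now -2*x**2*exp(3*x)/3 + 4*x*exp(3*x)/9 + ∫(-4*exp(3*x)/9) dx.
Step 3. Evaluate the standard form: now -2*x**2*exp(3*x)/3 + 4*x*exp(3*x)/9 - 4*exp(3*x)/27.
Answer: -2*x**2*exp(3*x)/3 + 4*x*exp(3*x)/9 - 4*exp(3*x)/27.


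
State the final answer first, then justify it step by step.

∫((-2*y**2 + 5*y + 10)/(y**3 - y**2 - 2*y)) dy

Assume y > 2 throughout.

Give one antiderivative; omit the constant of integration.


The answer is -5*log(y) + 2*log(y - 2) + log(y + 1).
Step 1. Decompose ∫((-2*y**2 + 5*y + 10)/(y**3 - y**2 - 2*y)) dy by partial fractions, (-2*y**2 + 5*y + 10)/(y**3 - y**2 - 2*y) = 1/(y + 1) + 2/(y - 2) - 5/y: now ∫(-5/y) dy + ∫(2/(y - 2)) dy + ∫(1/(y + 1)) dy.
Step 2. Evaluate the standard form [assuming y > -1]: now log(y + 1) + ∫(-5/y) dy + ∫(2/(y - 2)) dy.
Step 3. Evaluate the standard form [assuming y > 0]: now -5*log(y) + log(y + 1) + ∫(2/(y - 2)) dy.
Step 4. Evaluate the standard form [assuming y > 2]: now -5*log(y) + 2*log(y - 2) + log(y + 1).
Answer: -5*log(y) + 2*log(y - 2) + log(y + 1).


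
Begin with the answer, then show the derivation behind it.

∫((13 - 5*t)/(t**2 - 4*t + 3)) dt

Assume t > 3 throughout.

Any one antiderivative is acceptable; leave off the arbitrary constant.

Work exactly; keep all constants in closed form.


The answer is -log(t - 3) - 4*log(t - 1).
Step 1. Decompose ∫((13 - 5*t)/(t**2 - 4*t + 3)) dt by partial fractions, (13 - 5*t)/(t**2 - 4*t + 3) = -4/(t - 1) - 1/(t - 3): now ∫(-1/(t - 3)) dt + ∫(-4/(t - 1)) dt.
Step 2. Evaluate the standard form [assuming t > 3]: now -log(t - 3) + ∫(-4/(t - 1)) dt.
Step 3. Evaluate the standard form [assuming t > 1]: now -log(t - 3) - 4*log(t - 1).
Answer: -log(t - 3) - 4*log(t - 1).


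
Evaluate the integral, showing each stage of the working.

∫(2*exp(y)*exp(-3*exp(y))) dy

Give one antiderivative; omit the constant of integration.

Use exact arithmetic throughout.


Step 1. Substitute u = exp(y), turning ∫(2*exp(y)*exp(-3*exp(y))) dy into ∫(2*exp(-3*u)) du: now ∫(2*exp(-3*u)) du.
Step 2. Evaluate the standard form: now -2*exp(-3*u)/3.
Step 3. Substitute back u = exp(y): now -2*exp(-3*exp(y))/3.
Answer: -2*exp(-3*exp(y))/3.


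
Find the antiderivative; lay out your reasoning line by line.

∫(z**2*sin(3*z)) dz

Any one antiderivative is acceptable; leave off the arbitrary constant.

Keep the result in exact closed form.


Step 1. Integrate ∫(z**2*sin(3*z)) dz by parts with u = z**2, dv = (sin(3*z)) dz, so v = -cos(3*z)/3: now -z**2*cos(3*z)/3 + ∫(2*z*cos(3*z)/3) dz.
Step 2. Integrate ∫(2*z*cos(3*z)/3) dz by parts with u = z, dv = (2*cos(3*z)/3) dz, so v = 2*sin(3*z)/9: now -z**2*cos(3*z)/3 + 2*z*sin(3*z)/9 + ∫(-2*sin(3*z)/9) dz.
Step 3. Evaluate the standard form: now -z**2*cos(3*z)/3 + 2*z*sin(3*z)/9 + 2*cos(3*z)/27.
Answer: -z**2*cos(3*z)/3 + 2*z*sin(3*z)/9 + 2*cos(3*z)/27.


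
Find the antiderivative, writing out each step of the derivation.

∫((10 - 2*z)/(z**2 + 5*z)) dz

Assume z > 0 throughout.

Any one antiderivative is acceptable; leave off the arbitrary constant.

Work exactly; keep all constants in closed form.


Step 1. Decompose ∫((10 - 2*z)/(z**2 + 5*z)) dz by partial fractions, (10 - 2*z)/(z**2 + 5*z) = -4/(z + 5) + 2/z: now ∫(2/z) dz + ∫(-4/(z + 5)) dz.
Step 2. Evaluate the standard form [assuming z > -5]: now -4*log(z + 5) + ∫(2/z) dz.
Step 3. Evaluate the standard form [assuming z > 0]: now 2*log(z) - 4*log(z + 5).
Answer: 2*log(z) - 4*log(z + 5).


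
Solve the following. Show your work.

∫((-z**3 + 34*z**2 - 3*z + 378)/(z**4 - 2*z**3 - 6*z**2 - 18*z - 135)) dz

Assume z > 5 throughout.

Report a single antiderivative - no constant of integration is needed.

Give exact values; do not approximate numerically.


Step 1. Decompose ∫((-z**3 + 34*z**2 - 3*z + 378)/(z**4 - 2*z**3 - 6*z**2 - 18*z - 135)) dz by partial fractions, (-z**3 + 34*z**2 - 3*z + 378)/(z**4 - 2*z**3 - 6*z**2 - 18*z - 135) = -3/(z**2 + 9) - 5/(z + 3) + 4/(z - 5): now ∫(4/(z - 5)) dz + ∫(-5/(z + 3)) dz + ∫(-3/(z**2 + 9)) dz.
Step 2. Evaluate the standard form [assuming z > 5]: now 4*log(z - 5) + ∫(-5/(z + 3)) dz + ∫(-3/(z**2 + 9)) dz.
Step 3. Evaluate the standard form [assuming z > -3]: now 4*log(z - 5) - 5*log(z + 3) + ∫(-3/(z**2 + 9)) dz.
Step 4. Evaluate the standard form: now 4*log(z - 5) - 5*log(z + 3) - atan(z/3).
Answer: 4*log(z - 5) - 5*log(z + 3) - atan(z/3).


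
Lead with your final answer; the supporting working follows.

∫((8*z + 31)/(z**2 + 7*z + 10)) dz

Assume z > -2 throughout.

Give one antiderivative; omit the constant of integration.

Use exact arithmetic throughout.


The answer is 5*log(z + 2) + 3*log(z + 5).
Step 1. Decompose ∫((8*z + 31)/(z**2 + 7*z + 10)) dz by partial fractions, (8*z + 31)/(z**2 + 7*z + 10) = 3/(z + 5) + 5/(z + 2): now ∫(5/(z + 2)) dz + ∫(3/(z + 5)) dz.
Step 2. Evaluate the standard form [assuming z > -5]: now 3*log(z + 5) + ∫(5/(z + 2)) dz.
Step 3. Evaluate the standard form [assuming z > -2]: now 5*log(z + 2) + 3*log(z + 5).
Answer: 5*log(z + 2) + 3*log(z + 5).


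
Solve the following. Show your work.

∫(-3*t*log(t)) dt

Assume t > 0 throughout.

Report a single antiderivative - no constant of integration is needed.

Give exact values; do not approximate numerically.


Step 1. Integrate ∫(-3*t*log(t)) dt by parts with u = log(t), dv = (-3*t) dt, so v = -3*t**2/2 [assuming t > 0]: now -3*t**2*log(t)/2 + ∫(3*t/2) dt.
Step 2. Evaluate the standard form: now -3*t**2*log(t)/2 + 3*t**2/4.
Answer: -3*t**2*log(t)/2 + 3*t**2/4.


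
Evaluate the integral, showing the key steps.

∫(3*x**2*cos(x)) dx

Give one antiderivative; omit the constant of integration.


Step 1. Integrate ∫(3*x**2*cos(x)) dx by parts with u = x**2, dv = (3*cos(x)) dx, so v = 3*sin(x): now 3*x**2*sin(x) + ∫(-6*x*sin(x)) dx.
Step 2. Integrate ∫(-6*x*sin(x)) dx by parts with u = x, dv = (-6*sin(x)) dx, so v = 6*cos(x): now 3*x**2*sin(x) + 6*x*cos(x) + ∫(-6*cos(x)) dx.
Step 3. Evaluate the standard form: now 3*x**2*sin(x) + 6*x*cos(x) - 6*sin(x).
Answer: 3*x**2*sin(x) + 6*x*cos(x) - 6*sin(x).


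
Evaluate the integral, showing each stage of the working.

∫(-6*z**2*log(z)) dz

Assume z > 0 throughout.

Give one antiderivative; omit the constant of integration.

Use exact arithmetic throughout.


Step 1. Integrate ∫(-6*z**2*log(z)) dz by parts with u = log(z), dv = (-6*z**2) dz, so v = -2*z**3 [assuming z > 0]: now -2*z**3*log(z) + ∫(2*z**2) dz.
Step 2. Evaluate the standard form: now -2*z**3*log(z) + 2*z**3/3.
Answer: -2*z**3*log(z) + 2*z**3/3.


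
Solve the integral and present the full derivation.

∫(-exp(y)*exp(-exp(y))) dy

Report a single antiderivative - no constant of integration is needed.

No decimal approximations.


Step 1. Substitute u = exp(y), turning ∫(-exp(y)*exp(-exp(y))) dy into ∫(-exp(-u)) du: now ∫(-exp(-u)) du.
Step 2. Evaluate the standard form: now exp(-u).
Step 3. Substitute back u = exp(y): now exp(-exp(y)).
Answer: exp(-exp(y)).


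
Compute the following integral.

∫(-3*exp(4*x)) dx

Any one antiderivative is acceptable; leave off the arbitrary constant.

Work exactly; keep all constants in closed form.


Answer: -3*exp(4*x)/4.


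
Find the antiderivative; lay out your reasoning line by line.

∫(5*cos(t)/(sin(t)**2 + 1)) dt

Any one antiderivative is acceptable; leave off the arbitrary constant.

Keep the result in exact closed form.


Step 1. Substitute u = sin(t), turning ∫(5*cos(t)/(sin(t)**2 + 1)) dt into ∫(5/(u**2 + 1)) du: now ∫(5/(u**2 + 1)) du.
Step 2. Evaluate the standard form: now 5*atan(u).
Step 3. Substitute back u = sin(t): now 5*atan(sin(t)).
Answer: 5*atan(sin(t)).


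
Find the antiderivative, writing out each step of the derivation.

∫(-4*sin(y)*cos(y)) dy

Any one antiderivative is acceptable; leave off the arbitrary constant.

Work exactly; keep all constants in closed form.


Step 1. Substitute u = sin(y), turning ∫(-4*sin(y)*cos(y)) dy into ∫(-4*u) du: now ∫(-4*u) du.
Step 2. Evaluate the standard form: now -2*u**2.
Step 3. Substitute back u = sin(y): now -2*sin(y)**2.
Answer: -2*sin(y)**2.


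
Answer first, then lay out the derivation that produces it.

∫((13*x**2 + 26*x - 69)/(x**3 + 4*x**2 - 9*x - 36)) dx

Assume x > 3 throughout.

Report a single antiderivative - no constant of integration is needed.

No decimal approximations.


The answer is 3*log(x - 3) + 5*log(x + 3) + 5*log(x + 4).
Step 1. Decompose ∫((13*x**2 + 26*x - 69)/(x**3 + 4*x**2 - 9*x - 36)) dx by partial fractions, (13*x**2 + 26*x - 69)/(x**3 + 4*x**2 - 9*x - 36) = 5/(x + 4) + 5/(x + 3) + 3/(x - 3): now ∫(3/(x - 3)) dx + ∫(5/(x + 3)) dx + ∫(5/(x + 4)) dx.
Step 2. Evaluate the standard form [assuming x > 3]: now 3*log(x - 3) + ∫(5/(x + 3)) dx + ∫(5/(x + 4)) dx.
Step 3. Evaluate the standard form [assuming x > -4]: now 3*log(x - 3) + 5*log(x + 4) + ∫(5/(x + 3)) dx.
Step 4. Evaluate the standard form [assuming x > -3]: now 3*log(x - 3) + 5*log(x + 3) + 5*log(x + 4).
Answer: 3*log(x - 3) + 5*log(x + 3) + 5*log(x + 4).


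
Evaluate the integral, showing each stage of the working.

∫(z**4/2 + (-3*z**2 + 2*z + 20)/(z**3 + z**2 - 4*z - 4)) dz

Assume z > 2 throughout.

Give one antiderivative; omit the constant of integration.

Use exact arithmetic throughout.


Step 1. Rewrite: now ∫(z**4/2) dz + ∫((-3*z**2 + 2*z + 20)/(z**3 + z**2 - 4*z - 4)) dz.
Step 2. Evaluate the standard form: now z**5/10 + ∫((-3*z**2 + 2*z + 20)/(z**3 + z**2 - 4*z - 4)) dz.
Step 3. Decompose ∫((-3*z**2 + 2*z + 20)/(z**3 + z**2 - 4*z - 4)) dz by partial fractions, (-3*z**2 + 2*z + 20)/(z**3 + z**2 - 4*z - 4) = 1/(z + 2) - 5/(z + 1) + 1/(z - 2): now z**5/10 + ∫(1/(z - 2)) dz + ∫(-5/(z + 1)) dz + ∫(1/(z + 2)) dz.
Step 4. Evaluate the standard form [assuming z > -2]: now z**5/10 + log(z + 2) + ∫(1/(z - 2)) dz + ∫(-5/(z + 1)) dz.
Step 5. Evaluate the standard form [assuming z > 2]: now z**5/10 + log(z - 2) + log(z + 2) + ∫(-5/(z + 1)) dz.
Step 6. Evaluate the standard form [assuming z > -1]: now z**5/10 + log(z - 2) - 5*log(z + 1) + log(z + 2).
Answer: z**5/10 + log(z - 2) - 5*log(z + 1) + log(z + 2).


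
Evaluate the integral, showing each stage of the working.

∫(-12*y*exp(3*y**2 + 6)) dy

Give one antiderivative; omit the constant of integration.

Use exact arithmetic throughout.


Step 1. Substitute u = y**2 + 2, turning ∫(-12*y*exp(3*y**2 + 6)) dy into ∫(-6*exp(3*u)) du: now ∫(-6*exp(3*u)) du.
Step 2. Evaluate the standard form: now -2*exp(3*u).
Step 3. Substitute back u = y**2 + 2: now -2*exp(3*y**2 + 6).
Answer: -2*exp(3*y**2 + 6).
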